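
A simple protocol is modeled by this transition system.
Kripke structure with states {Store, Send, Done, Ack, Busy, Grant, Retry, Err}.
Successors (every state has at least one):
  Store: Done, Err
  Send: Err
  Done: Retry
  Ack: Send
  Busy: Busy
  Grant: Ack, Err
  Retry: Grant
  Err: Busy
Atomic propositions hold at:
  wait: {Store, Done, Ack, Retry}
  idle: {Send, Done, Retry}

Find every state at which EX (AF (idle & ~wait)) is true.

Sat(~wait) = {Send, Busy, Grant, Err}
Sat(idle & ~wait) = {Send}
AF (idle & ~wait): least fixpoint, start Z0 = {Send}, add states with every successor in Z. Z1 = {Send, Ack}; fixed.
Sat(AF (idle & ~wait)) = {Send, Ack}
Sat(EX (AF (idle & ~wait))) = {s : some successor in {Send, Ack}} = {Ack, Grant}

{Ack, Grant}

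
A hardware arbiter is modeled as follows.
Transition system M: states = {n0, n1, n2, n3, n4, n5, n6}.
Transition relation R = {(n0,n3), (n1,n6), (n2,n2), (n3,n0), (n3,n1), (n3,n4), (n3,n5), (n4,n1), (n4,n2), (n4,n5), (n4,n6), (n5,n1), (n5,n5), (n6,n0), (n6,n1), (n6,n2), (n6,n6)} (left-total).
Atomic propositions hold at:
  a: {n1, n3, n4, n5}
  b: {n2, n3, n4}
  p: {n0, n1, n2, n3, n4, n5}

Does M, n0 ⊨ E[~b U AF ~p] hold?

Sat(~b) = {n0, n1, n5, n6}
Sat(~p) = {n6}
AF ~p: least fixpoint, start Z0 = {n6}, add states with every successor in Z. Z1 = {n1, n6}; fixed.
Sat(AF ~p) = {n1, n6}
E[~b U AF ~p]: least fixpoint, start Z0 = Sat(AF ~p) = {n1, n6}, add states in Sat(~b) with some successor in Z. Z1 = {n1, n5, n6}; fixed.
Sat(E[~b U AF ~p]) = {n1, n5, n6}
n0 ∉ Sat(E[~b U AF ~p]) = {n1, n5, n6}, so the formula does not hold at n0.

No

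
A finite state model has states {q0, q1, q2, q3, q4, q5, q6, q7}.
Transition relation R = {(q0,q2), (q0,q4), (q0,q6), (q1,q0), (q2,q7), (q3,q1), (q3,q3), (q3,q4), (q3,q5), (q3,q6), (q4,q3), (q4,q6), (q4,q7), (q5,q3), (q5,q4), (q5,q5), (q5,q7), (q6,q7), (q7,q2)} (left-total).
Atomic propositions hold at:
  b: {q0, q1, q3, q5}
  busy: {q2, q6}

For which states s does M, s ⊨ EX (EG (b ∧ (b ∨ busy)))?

Sat(b ∨ busy) = {q0, q1, q2, q3, q5, q6}
Sat(b ∧ (b ∨ busy)) = {q0, q1, q3, q5}
EG (b ∧ (b ∨ busy)): greatest fixpoint, start Z0 = {q0, q1, q3, q5}, keep only states in Sat with some successor in Z. Z1 = {q1, q3, q5}; Z2 = {q3, q5}; fixed.
Sat(EG (b ∧ (b ∨ busy))) = {q3, q5}
Sat(EX (EG (b ∧ (b ∨ busy)))) = {s : some successor in {q3, q5}} = {q3, q4, q5}

{q3, q4, q5}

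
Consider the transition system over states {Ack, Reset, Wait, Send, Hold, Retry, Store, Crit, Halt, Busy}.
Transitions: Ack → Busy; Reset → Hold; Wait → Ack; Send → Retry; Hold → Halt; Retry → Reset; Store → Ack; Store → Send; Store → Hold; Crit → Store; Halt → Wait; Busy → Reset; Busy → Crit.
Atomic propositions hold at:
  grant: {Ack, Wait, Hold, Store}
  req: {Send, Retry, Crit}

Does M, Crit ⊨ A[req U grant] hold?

Yes

A[req U grant]: least fixpoint, start Z0 = Sat(grant) = {Ack, Wait, Hold, Store}, add states in Sat(req) with every successor in Z. Z1 = {Ack, Wait, Hold, Store, Crit}; fixed.
Sat(A[req U grant]) = {Ack, Wait, Hold, Store, Crit}
Crit ∈ Sat(A[req U grant]) = {Ack, Wait, Hold, Store, Crit}, so the formula holds at Crit.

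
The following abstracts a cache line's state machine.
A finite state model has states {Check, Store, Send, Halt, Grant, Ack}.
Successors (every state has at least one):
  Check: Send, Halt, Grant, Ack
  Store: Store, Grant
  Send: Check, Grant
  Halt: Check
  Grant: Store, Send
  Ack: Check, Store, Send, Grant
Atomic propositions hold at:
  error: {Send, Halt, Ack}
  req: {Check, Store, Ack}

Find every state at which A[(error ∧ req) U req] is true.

{Check, Store, Ack}

Sat(error ∧ req) = {Ack}
A[(error ∧ req) U req]: least fixpoint, start Z0 = Sat(req) = {Check, Store, Ack}, add states in Sat(error ∧ req) with every successor in Z. Already a fixed point.
Sat(A[(error ∧ req) U req]) = {Check, Store, Ack}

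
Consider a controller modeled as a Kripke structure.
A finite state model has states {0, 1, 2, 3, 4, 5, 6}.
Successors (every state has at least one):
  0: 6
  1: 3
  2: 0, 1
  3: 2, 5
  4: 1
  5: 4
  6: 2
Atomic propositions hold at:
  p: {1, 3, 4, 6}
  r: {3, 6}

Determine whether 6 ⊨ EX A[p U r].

No

A[p U r]: least fixpoint, start Z0 = Sat(r) = {3, 6}, add states in Sat(p) with every successor in Z. Z1 = {1, 3, 6}; Z2 = {1, 3, 4, 6}; fixed.
Sat(A[p U r]) = {1, 3, 4, 6}
Sat(EX A[p U r]) = {s : some successor in {1, 3, 4, 6}} = {0, 1, 2, 4, 5}
6 ∉ Sat(EX A[p U r]) = {0, 1, 2, 4, 5}, so the formula does not hold at 6.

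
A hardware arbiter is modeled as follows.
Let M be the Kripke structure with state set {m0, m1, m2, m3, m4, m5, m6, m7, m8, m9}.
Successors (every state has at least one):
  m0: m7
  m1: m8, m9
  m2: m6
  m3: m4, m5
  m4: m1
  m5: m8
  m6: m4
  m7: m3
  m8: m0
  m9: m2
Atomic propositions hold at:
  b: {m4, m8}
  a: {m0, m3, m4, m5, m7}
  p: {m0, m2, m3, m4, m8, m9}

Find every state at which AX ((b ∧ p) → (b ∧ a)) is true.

{m0, m2, m3, m4, m6, m7, m8, m9}

Sat(b ∧ p) = {m4, m8}
Sat(b ∧ a) = {m4}
Sat((b ∧ p) → (b ∧ a)) = {m0, m1, m2, m3, m4, m5, m6, m7, m9}
Sat(AX ((b ∧ p) → (b ∧ a))) = {s : every successor in {m0, m1, m2, m3, m4, m5, m6, m7, m9}} = {m0, m2, m3, m4, m6, m7, m8, m9}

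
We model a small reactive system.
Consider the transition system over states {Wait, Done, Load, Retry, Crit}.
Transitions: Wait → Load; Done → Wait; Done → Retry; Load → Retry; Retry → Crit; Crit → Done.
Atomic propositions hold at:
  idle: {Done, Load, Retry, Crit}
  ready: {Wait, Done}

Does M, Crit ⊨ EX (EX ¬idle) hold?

Sat(¬idle) = {Wait}
Sat(EX ¬idle) = {s : some successor in {Wait}} = {Done}
Sat(EX (EX ¬idle)) = {s : some successor in {Done}} = {Crit}
Crit ∈ Sat(EX (EX ¬idle)) = {Crit}, so the formula holds at Crit.

Yes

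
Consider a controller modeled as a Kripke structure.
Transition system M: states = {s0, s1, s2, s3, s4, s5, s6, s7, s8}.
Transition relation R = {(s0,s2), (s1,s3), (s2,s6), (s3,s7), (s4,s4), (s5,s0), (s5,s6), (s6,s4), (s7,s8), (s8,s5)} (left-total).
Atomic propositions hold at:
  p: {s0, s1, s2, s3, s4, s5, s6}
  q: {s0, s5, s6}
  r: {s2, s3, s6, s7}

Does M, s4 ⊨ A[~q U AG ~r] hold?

Yes

Sat(~q) = {s1, s2, s3, s4, s7, s8}
Sat(~r) = {s0, s1, s4, s5, s8}
AG ~r: greatest fixpoint, start Z0 = {s0, s1, s4, s5, s8}, keep only states in Sat with every successor in Z. Z1 = {s4, s8}; Z2 = {s4}; fixed.
Sat(AG ~r) = {s4}
A[~q U AG ~r]: least fixpoint, start Z0 = Sat(AG ~r) = {s4}, add states in Sat(~q) with every successor in Z. Already a fixed point.
Sat(A[~q U AG ~r]) = {s4}
s4 ∈ Sat(A[~q U AG ~r]) = {s4}, so the formula holds at s4.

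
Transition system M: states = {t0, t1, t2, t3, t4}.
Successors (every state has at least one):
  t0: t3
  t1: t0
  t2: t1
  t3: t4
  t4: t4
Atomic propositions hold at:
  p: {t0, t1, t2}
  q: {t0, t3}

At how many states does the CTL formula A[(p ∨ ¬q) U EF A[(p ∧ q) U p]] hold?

3

Sat(¬q) = {t1, t2, t4}
Sat(p ∨ ¬q) = {t0, t1, t2, t4}
Sat(p ∧ q) = {t0}
A[(p ∧ q) U p]: least fixpoint, start Z0 = Sat(p) = {t0, t1, t2}, add states in Sat(p ∧ q) with every successor in Z. Already a fixed point.
Sat(A[(p ∧ q) U p]) = {t0, t1, t2}
EF A[(p ∧ q) U p]: least fixpoint, start Z0 = {t0, t1, t2}, add states with some successor in Z. Already a fixed point.
Sat(EF A[(p ∧ q) U p]) = {t0, t1, t2}
A[(p ∨ ¬q) U EF A[(p ∧ q) U p]]: least fixpoint, start Z0 = Sat(EF A[(p ∧ q) U p]) = {t0, t1, t2}, add states in Sat(p ∨ ¬q) with every successor in Z. Already a fixed point.
Sat(A[(p ∨ ¬q) U EF A[(p ∧ q) U p]]) = {t0, t1, t2}
|Sat(A[(p ∨ ¬q) U EF A[(p ∧ q) U p]])| = |{t0, t1, t2}| = 3.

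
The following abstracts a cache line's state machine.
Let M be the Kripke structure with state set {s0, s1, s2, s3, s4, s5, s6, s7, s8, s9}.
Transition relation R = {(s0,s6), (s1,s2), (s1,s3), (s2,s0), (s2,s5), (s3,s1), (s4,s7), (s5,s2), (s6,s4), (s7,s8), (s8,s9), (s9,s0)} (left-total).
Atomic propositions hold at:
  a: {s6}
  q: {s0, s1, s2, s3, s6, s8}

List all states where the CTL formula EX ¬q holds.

Sat(¬q) = {s4, s5, s7, s9}
Sat(EX ¬q) = {s : some successor in {s4, s5, s7, s9}} = {s2, s4, s6, s8}

{s2, s4, s6, s8}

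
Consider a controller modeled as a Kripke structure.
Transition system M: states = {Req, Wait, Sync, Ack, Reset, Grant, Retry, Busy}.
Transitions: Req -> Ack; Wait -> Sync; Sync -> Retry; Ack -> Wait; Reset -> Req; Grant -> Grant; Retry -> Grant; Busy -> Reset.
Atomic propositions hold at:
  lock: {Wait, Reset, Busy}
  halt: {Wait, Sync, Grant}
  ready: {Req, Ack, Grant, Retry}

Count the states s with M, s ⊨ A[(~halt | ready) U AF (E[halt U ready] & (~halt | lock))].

Sat(~halt) = {Req, Ack, Reset, Retry, Busy}
Sat(~halt | ready) = {Req, Ack, Reset, Grant, Retry, Busy}
E[halt U ready]: least fixpoint, start Z0 = Sat(ready) = {Req, Ack, Grant, Retry}, add states in Sat(halt) with some successor in Z. Z1 = {Req, Sync, Ack, Grant, Retry}; Z2 = {Req, Wait, Sync, Ack, Grant, Retry}; fixed.
Sat(E[halt U ready]) = {Req, Wait, Sync, Ack, Grant, Retry}
Sat(~halt | lock) = {Req, Wait, Ack, Reset, Retry, Busy}
Sat(E[halt U ready] & (~halt | lock)) = {Req, Wait, Ack, Retry}
AF (E[halt U ready] & (~halt | lock)): least fixpoint, start Z0 = {Req, Wait, Ack, Retry}, add states with every successor in Z. Z1 = {Req, Wait, Sync, Ack, Reset, Retry}; Z2 = {Req, Wait, Sync, Ack, Reset, Retry, Busy}; fixed.
Sat(AF (E[halt U ready] & (~halt | lock))) = {Req, Wait, Sync, Ack, Reset, Retry, Busy}
A[(~halt | ready) U AF (E[halt U ready] & (~halt | lock))]: least fixpoint, start Z0 = Sat(AF (E[halt U ready] & (~halt | lock))) = {Req, Wait, Sync, Ack, Reset, Retry, Busy}, add states in Sat(~halt | ready) with every successor in Z. Already a fixed point.
Sat(A[(~halt | ready) U AF (E[halt U ready] & (~halt | lock))]) = {Req, Wait, Sync, Ack, Reset, Retry, Busy}
|Sat(A[(~halt | ready) U AF (E[halt U ready] & (~halt | lock))])| = |{Req, Wait, Sync, Ack, Reset, Retry, Busy}| = 7.

7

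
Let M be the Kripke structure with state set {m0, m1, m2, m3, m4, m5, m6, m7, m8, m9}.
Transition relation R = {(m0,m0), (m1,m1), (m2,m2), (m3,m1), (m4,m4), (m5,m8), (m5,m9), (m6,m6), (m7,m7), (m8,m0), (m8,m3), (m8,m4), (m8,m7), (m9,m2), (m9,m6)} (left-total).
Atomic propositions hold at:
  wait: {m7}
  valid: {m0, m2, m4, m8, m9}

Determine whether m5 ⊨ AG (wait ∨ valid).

Sat(wait ∨ valid) = {m0, m2, m4, m7, m8, m9}
AG (wait ∨ valid): greatest fixpoint, start Z0 = {m0, m2, m4, m7, m8, m9}, keep only states in Sat with every successor in Z. Z1 = {m0, m2, m4, m7}; fixed.
Sat(AG (wait ∨ valid)) = {m0, m2, m4, m7}
m5 ∉ Sat(AG (wait ∨ valid)) = {m0, m2, m4, m7}, so the formula does not hold at m5.

No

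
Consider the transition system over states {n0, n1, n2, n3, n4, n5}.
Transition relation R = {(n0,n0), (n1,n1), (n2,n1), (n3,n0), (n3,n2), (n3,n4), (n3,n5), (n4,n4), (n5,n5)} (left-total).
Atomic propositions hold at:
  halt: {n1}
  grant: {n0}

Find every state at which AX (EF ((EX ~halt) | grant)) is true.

{n0, n4, n5}

Sat(~halt) = {n0, n2, n3, n4, n5}
Sat(EX ~halt) = {s : some successor in {n0, n2, n3, n4, n5}} = {n0, n3, n4, n5}
Sat((EX ~halt) | grant) = {n0, n3, n4, n5}
EF ((EX ~halt) | grant): least fixpoint, start Z0 = {n0, n3, n4, n5}, add states with some successor in Z. Already a fixed point.
Sat(EF ((EX ~halt) | grant)) = {n0, n3, n4, n5}
Sat(AX (EF ((EX ~halt) | grant))) = {s : every successor in {n0, n3, n4, n5}} = {n0, n4, n5}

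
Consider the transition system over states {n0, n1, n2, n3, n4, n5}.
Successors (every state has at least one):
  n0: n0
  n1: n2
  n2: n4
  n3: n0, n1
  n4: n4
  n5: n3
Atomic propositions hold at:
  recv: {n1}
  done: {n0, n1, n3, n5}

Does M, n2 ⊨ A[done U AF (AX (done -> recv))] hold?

Sat(done -> recv) = {n1, n2, n4}
Sat(AX (done -> recv)) = {s : every successor in {n1, n2, n4}} = {n1, n2, n4}
AF (AX (done -> recv)): least fixpoint, start Z0 = {n1, n2, n4}, add states with every successor in Z. Already a fixed point.
Sat(AF (AX (done -> recv))) = {n1, n2, n4}
A[done U AF (AX (done -> recv))]: least fixpoint, start Z0 = Sat(AF (AX (done -> recv))) = {n1, n2, n4}, add states in Sat(done) with every successor in Z. Already a fixed point.
Sat(A[done U AF (AX (done -> recv))]) = {n1, n2, n4}
n2 ∈ Sat(A[done U AF (AX (done -> recv))]) = {n1, n2, n4}, so the formula holds at n2.

Yes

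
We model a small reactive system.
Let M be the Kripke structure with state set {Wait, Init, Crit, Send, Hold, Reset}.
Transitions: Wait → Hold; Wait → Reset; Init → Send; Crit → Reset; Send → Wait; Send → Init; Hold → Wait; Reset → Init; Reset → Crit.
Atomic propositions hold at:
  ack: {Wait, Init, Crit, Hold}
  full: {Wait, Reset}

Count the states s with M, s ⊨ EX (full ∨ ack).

Sat(full ∨ ack) = {Wait, Init, Crit, Hold, Reset}
Sat(EX (full ∨ ack)) = {s : some successor in {Wait, Init, Crit, Hold, Reset}} = {Wait, Crit, Send, Hold, Reset}
|Sat(EX (full ∨ ack))| = |{Wait, Crit, Send, Hold, Reset}| = 5.

5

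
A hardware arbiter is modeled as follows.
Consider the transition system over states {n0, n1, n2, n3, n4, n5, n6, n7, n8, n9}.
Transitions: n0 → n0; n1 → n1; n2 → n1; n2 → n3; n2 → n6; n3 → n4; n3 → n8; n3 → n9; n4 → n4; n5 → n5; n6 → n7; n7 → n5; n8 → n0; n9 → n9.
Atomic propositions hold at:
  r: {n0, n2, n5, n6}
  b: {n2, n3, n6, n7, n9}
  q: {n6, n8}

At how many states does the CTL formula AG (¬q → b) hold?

1

Sat(¬q) = {n0, n1, n2, n3, n4, n5, n7, n9}
Sat(¬q → b) = {n2, n3, n6, n7, n8, n9}
AG (¬q → b): greatest fixpoint, start Z0 = {n2, n3, n6, n7, n8, n9}, keep only states in Sat with every successor in Z. Z1 = {n6, n9}; Z2 = {n9}; fixed.
Sat(AG (¬q → b)) = {n9}
|Sat(AG (¬q → b))| = |{n9}| = 1.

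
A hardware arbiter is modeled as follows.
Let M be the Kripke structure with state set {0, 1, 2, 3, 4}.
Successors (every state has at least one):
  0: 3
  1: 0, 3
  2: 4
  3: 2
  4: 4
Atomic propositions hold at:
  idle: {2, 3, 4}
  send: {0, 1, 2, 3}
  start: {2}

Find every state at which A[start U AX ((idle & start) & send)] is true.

Sat(idle & start) = {2}
Sat((idle & start) & send) = {2}
Sat(AX ((idle & start) & send)) = {s : every successor in {2}} = {3}
A[start U AX ((idle & start) & send)]: least fixpoint, start Z0 = Sat(AX ((idle & start) & send)) = {3}, add states in Sat(start) with every successor in Z. Already a fixed point.
Sat(A[start U AX ((idle & start) & send)]) = {3}

{3}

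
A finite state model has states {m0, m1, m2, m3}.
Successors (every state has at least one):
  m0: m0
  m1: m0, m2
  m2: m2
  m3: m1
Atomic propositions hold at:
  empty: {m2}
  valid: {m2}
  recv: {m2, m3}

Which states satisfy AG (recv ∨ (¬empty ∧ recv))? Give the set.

Sat(¬empty) = {m0, m1, m3}
Sat(¬empty ∧ recv) = {m3}
Sat(recv ∨ (¬empty ∧ recv)) = {m2, m3}
AG (recv ∨ (¬empty ∧ recv)): greatest fixpoint, start Z0 = {m2, m3}, keep only states in Sat with every successor in Z. Z1 = {m2}; fixed.
Sat(AG (recv ∨ (¬empty ∧ recv))) = {m2}

{m2}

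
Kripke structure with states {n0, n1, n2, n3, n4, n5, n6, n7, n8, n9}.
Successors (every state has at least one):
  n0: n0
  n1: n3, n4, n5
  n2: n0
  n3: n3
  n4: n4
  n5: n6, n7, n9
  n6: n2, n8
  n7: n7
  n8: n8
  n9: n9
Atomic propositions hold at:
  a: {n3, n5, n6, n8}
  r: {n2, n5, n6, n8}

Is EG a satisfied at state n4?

EG a: greatest fixpoint, start Z0 = {n3, n5, n6, n8}, keep only states in Sat with some successor in Z. Already a fixed point.
Sat(EG a) = {n3, n5, n6, n8}
n4 ∉ Sat(EG a) = {n3, n5, n6, n8}, so the formula does not hold at n4.

No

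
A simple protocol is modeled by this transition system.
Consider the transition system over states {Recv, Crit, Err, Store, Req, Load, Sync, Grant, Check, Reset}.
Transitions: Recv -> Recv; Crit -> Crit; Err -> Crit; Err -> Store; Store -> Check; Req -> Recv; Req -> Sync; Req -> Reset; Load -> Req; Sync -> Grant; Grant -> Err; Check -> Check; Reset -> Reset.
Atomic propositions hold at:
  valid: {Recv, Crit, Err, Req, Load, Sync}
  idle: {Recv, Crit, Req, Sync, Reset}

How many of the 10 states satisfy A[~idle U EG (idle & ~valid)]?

1

Sat(~idle) = {Err, Store, Load, Grant, Check}
Sat(~valid) = {Store, Grant, Check, Reset}
Sat(idle & ~valid) = {Reset}
EG (idle & ~valid): greatest fixpoint, start Z0 = {Reset}, keep only states in Sat with some successor in Z. Already a fixed point.
Sat(EG (idle & ~valid)) = {Reset}
A[~idle U EG (idle & ~valid)]: least fixpoint, start Z0 = Sat(EG (idle & ~valid)) = {Reset}, add states in Sat(~idle) with every successor in Z. Already a fixed point.
Sat(A[~idle U EG (idle & ~valid)]) = {Reset}
|Sat(A[~idle U EG (idle & ~valid)])| = |{Reset}| = 1.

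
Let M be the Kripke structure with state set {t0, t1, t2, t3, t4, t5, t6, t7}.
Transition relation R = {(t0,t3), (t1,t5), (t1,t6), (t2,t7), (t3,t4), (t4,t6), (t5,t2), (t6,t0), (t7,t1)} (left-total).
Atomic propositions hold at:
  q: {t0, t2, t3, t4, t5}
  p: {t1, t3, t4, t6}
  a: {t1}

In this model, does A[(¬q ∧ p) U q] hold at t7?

No

Sat(¬q) = {t1, t6, t7}
Sat(¬q ∧ p) = {t1, t6}
A[(¬q ∧ p) U q]: least fixpoint, start Z0 = Sat(q) = {t0, t2, t3, t4, t5}, add states in Sat(¬q ∧ p) with every successor in Z. Z1 = {t0, t2, t3, t4, t5, t6}; Z2 = {t0, t1, t2, t3, t4, t5, t6}; fixed.
Sat(A[(¬q ∧ p) U q]) = {t0, t1, t2, t3, t4, t5, t6}
t7 ∉ Sat(A[(¬q ∧ p) U q]) = {t0, t1, t2, t3, t4, t5, t6}, so the formula does not hold at t7.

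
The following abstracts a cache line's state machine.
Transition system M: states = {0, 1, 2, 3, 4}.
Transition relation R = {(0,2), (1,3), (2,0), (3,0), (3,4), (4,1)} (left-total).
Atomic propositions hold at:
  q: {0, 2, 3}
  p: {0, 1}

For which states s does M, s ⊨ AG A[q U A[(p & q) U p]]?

Sat(p & q) = {0}
A[(p & q) U p]: least fixpoint, start Z0 = Sat(p) = {0, 1}, add states in Sat(p & q) with every successor in Z. Already a fixed point.
Sat(A[(p & q) U p]) = {0, 1}
A[q U A[(p & q) U p]]: least fixpoint, start Z0 = Sat(A[(p & q) U p]) = {0, 1}, add states in Sat(q) with every successor in Z. Z1 = {0, 1, 2}; fixed.
Sat(A[q U A[(p & q) U p]]) = {0, 1, 2}
AG A[q U A[(p & q) U p]]: greatest fixpoint, start Z0 = {0, 1, 2}, keep only states in Sat with every successor in Z. Z1 = {0, 2}; fixed.
Sat(AG A[q U A[(p & q) U p]]) = {0, 2}

{0, 2}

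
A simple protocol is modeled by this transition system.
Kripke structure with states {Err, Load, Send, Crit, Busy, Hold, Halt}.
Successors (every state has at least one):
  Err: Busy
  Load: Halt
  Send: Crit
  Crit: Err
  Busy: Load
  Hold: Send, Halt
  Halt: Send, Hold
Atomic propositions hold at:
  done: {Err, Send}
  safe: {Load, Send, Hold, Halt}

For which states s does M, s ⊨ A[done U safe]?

A[done U safe]: least fixpoint, start Z0 = Sat(safe) = {Load, Send, Hold, Halt}, add states in Sat(done) with every successor in Z. Already a fixed point.
Sat(A[done U safe]) = {Load, Send, Hold, Halt}

{Load, Send, Hold, Halt}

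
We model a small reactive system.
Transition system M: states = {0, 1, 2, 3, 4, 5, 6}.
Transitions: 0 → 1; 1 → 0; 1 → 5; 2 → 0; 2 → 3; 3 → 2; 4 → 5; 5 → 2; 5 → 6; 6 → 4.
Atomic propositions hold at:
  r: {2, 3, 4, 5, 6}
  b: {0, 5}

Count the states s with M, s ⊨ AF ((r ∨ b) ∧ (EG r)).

Sat(r ∨ b) = {0, 2, 3, 4, 5, 6}
EG r: greatest fixpoint, start Z0 = {2, 3, 4, 5, 6}, keep only states in Sat with some successor in Z. Already a fixed point.
Sat(EG r) = {2, 3, 4, 5, 6}
Sat((r ∨ b) ∧ (EG r)) = {2, 3, 4, 5, 6}
AF ((r ∨ b) ∧ (EG r)): least fixpoint, start Z0 = {2, 3, 4, 5, 6}, add states with every successor in Z. Already a fixed point.
Sat(AF ((r ∨ b) ∧ (EG r))) = {2, 3, 4, 5, 6}
|Sat(AF ((r ∨ b) ∧ (EG r)))| = |{2, 3, 4, 5, 6}| = 5.

5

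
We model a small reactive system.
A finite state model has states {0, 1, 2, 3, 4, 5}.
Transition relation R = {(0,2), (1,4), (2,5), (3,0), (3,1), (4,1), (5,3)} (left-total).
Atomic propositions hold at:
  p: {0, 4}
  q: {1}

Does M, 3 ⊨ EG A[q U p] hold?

A[q U p]: least fixpoint, start Z0 = Sat(p) = {0, 4}, add states in Sat(q) with every successor in Z. Z1 = {0, 1, 4}; fixed.
Sat(A[q U p]) = {0, 1, 4}
EG A[q U p]: greatest fixpoint, start Z0 = {0, 1, 4}, keep only states in Sat with some successor in Z. Z1 = {1, 4}; fixed.
Sat(EG A[q U p]) = {1, 4}
3 ∉ Sat(EG A[q U p]) = {1, 4}, so the formula does not hold at 3.

No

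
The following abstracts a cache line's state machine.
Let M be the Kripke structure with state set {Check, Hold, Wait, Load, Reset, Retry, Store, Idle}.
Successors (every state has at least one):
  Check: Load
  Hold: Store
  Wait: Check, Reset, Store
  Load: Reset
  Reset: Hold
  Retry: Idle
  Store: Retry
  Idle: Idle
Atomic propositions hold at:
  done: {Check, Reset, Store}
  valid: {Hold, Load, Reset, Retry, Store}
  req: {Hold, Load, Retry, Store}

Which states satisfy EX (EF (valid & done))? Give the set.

{Check, Hold, Wait, Load, Reset}

Sat(valid & done) = {Reset, Store}
EF (valid & done): least fixpoint, start Z0 = {Reset, Store}, add states with some successor in Z. Z1 = {Hold, Wait, Load, Reset, Store}; Z2 = {Check, Hold, Wait, Load, Reset, Store}; fixed.
Sat(EF (valid & done)) = {Check, Hold, Wait, Load, Reset, Store}
Sat(EX (EF (valid & done))) = {s : some successor in {Check, Hold, Wait, Load, Reset, Store}} = {Check, Hold, Wait, Load, Reset}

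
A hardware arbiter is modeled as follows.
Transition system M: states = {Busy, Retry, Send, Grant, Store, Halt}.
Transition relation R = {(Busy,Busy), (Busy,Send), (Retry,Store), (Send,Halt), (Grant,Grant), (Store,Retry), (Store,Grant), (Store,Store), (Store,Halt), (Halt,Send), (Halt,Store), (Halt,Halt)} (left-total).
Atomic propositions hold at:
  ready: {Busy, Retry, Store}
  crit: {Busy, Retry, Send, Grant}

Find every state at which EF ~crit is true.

Sat(~crit) = {Store, Halt}
EF ~crit: least fixpoint, start Z0 = {Store, Halt}, add states with some successor in Z. Z1 = {Retry, Send, Store, Halt}; Z2 = {Busy, Retry, Send, Store, Halt}; fixed.
Sat(EF ~crit) = {Busy, Retry, Send, Store, Halt}

{Busy, Retry, Send, Store, Halt}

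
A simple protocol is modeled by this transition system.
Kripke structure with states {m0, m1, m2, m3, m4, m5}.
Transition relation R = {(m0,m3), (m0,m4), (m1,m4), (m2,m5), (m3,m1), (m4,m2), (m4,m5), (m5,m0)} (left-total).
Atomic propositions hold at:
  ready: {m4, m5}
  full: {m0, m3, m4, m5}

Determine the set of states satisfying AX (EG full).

EG full: greatest fixpoint, start Z0 = {m0, m3, m4, m5}, keep only states in Sat with some successor in Z. Z1 = {m0, m4, m5}; fixed.
Sat(EG full) = {m0, m4, m5}
Sat(AX (EG full)) = {s : every successor in {m0, m4, m5}} = {m1, m2, m5}

{m1, m2, m5}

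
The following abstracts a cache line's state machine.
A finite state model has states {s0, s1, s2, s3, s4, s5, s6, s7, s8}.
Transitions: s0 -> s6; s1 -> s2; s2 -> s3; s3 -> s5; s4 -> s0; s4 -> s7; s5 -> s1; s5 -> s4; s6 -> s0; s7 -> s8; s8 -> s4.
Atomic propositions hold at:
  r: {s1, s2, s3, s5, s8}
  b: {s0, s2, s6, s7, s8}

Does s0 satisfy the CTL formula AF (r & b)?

No

Sat(r & b) = {s2, s8}
AF (r & b): least fixpoint, start Z0 = {s2, s8}, add states with every successor in Z. Z1 = {s1, s2, s7, s8}; fixed.
Sat(AF (r & b)) = {s1, s2, s7, s8}
s0 ∉ Sat(AF (r & b)) = {s1, s2, s7, s8}, so the formula does not hold at s0.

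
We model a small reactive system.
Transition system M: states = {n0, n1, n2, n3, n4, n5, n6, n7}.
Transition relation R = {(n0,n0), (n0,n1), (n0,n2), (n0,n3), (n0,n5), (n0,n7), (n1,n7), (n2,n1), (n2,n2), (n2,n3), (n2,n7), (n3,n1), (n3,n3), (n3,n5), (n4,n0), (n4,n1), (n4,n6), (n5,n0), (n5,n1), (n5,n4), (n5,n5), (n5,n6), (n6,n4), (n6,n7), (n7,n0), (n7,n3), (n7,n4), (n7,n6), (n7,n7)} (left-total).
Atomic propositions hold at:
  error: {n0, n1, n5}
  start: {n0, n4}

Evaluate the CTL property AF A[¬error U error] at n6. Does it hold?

Sat(¬error) = {n2, n3, n4, n6, n7}
A[¬error U error]: least fixpoint, start Z0 = Sat(error) = {n0, n1, n5}, add states in Sat(¬error) with every successor in Z. Already a fixed point.
Sat(A[¬error U error]) = {n0, n1, n5}
AF A[¬error U error]: least fixpoint, start Z0 = {n0, n1, n5}, add states with every successor in Z. Already a fixed point.
Sat(AF A[¬error U error]) = {n0, n1, n5}
n6 ∉ Sat(AF A[¬error U error]) = {n0, n1, n5}, so the formula does not hold at n6.

No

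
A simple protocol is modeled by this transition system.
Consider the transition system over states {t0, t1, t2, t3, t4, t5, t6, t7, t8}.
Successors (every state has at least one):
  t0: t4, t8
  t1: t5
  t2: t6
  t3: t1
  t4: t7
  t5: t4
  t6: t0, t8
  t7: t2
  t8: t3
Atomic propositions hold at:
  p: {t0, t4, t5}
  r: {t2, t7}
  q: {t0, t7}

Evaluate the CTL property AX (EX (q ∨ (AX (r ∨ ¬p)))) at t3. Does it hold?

No

Sat(¬p) = {t1, t2, t3, t6, t7, t8}
Sat(r ∨ ¬p) = {t1, t2, t3, t6, t7, t8}
Sat(AX (r ∨ ¬p)) = {s : every successor in {t1, t2, t3, t6, t7, t8}} = {t2, t3, t4, t7, t8}
Sat(q ∨ (AX (r ∨ ¬p))) = {t0, t2, t3, t4, t7, t8}
Sat(EX (q ∨ (AX (r ∨ ¬p)))) = {s : some successor in {t0, t2, t3, t4, t7, t8}} = {t0, t4, t5, t6, t7, t8}
Sat(AX (EX (q ∨ (AX (r ∨ ¬p))))) = {s : every successor in {t0, t4, t5, t6, t7, t8}} = {t0, t1, t2, t4, t5, t6}
t3 ∉ Sat(AX (EX (q ∨ (AX (r ∨ ¬p))))) = {t0, t1, t2, t4, t5, t6}, so the formula does not hold at t3.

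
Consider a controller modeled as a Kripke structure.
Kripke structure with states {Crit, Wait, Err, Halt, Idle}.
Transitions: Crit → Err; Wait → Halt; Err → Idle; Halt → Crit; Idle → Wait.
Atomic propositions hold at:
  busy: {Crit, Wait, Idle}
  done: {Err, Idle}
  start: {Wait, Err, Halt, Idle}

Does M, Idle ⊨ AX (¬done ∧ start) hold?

Yes

Sat(¬done) = {Crit, Wait, Halt}
Sat(¬done ∧ start) = {Wait, Halt}
Sat(AX (¬done ∧ start)) = {s : every successor in {Wait, Halt}} = {Wait, Idle}
Idle ∈ Sat(AX (¬done ∧ start)) = {Wait, Idle}, so the formula holds at Idle.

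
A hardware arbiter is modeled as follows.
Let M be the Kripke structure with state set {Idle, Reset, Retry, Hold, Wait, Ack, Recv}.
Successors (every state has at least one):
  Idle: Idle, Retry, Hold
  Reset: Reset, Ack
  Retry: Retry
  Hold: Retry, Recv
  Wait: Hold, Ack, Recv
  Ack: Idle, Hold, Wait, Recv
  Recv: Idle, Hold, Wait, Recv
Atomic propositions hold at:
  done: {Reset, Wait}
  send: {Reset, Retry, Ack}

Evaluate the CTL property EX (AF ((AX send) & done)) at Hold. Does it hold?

No

Sat(AX send) = {s : every successor in {Reset, Retry, Ack}} = {Reset, Retry}
Sat((AX send) & done) = {Reset}
AF ((AX send) & done): least fixpoint, start Z0 = {Reset}, add states with every successor in Z. Already a fixed point.
Sat(AF ((AX send) & done)) = {Reset}
Sat(EX (AF ((AX send) & done))) = {s : some successor in {Reset}} = {Reset}
Hold ∉ Sat(EX (AF ((AX send) & done))) = {Reset}, so the formula does not hold at Hold.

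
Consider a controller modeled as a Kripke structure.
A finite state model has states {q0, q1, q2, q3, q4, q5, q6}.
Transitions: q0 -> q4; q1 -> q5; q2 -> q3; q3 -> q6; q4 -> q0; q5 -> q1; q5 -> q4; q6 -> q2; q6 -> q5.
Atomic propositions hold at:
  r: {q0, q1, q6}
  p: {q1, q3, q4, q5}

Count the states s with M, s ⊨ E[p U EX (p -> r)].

5

Sat(p -> r) = {q0, q1, q2, q6}
Sat(EX (p -> r)) = {s : some successor in {q0, q1, q2, q6}} = {q3, q4, q5, q6}
E[p U EX (p -> r)]: least fixpoint, start Z0 = Sat(EX (p -> r)) = {q3, q4, q5, q6}, add states in Sat(p) with some successor in Z. Z1 = {q1, q3, q4, q5, q6}; fixed.
Sat(E[p U EX (p -> r)]) = {q1, q3, q4, q5, q6}
|Sat(E[p U EX (p -> r)])| = |{q1, q3, q4, q5, q6}| = 5.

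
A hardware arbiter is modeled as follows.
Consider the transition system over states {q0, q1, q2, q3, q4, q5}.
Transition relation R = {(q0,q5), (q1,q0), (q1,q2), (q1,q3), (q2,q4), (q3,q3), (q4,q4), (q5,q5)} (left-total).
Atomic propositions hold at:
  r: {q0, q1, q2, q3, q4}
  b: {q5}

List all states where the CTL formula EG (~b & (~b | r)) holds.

Sat(~b) = {q0, q1, q2, q3, q4}
Sat(~b | r) = {q0, q1, q2, q3, q4}
Sat(~b & (~b | r)) = {q0, q1, q2, q3, q4}
EG (~b & (~b | r)): greatest fixpoint, start Z0 = {q0, q1, q2, q3, q4}, keep only states in Sat with some successor in Z. Z1 = {q1, q2, q3, q4}; fixed.
Sat(EG (~b & (~b | r))) = {q1, q2, q3, q4}

{q1, q2, q3, q4}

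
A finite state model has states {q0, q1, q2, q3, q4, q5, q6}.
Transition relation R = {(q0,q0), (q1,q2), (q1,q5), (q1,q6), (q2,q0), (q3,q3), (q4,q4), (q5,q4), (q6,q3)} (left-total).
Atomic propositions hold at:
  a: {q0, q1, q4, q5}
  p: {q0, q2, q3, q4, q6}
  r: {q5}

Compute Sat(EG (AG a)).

{q0, q4, q5}

AG a: greatest fixpoint, start Z0 = {q0, q1, q4, q5}, keep only states in Sat with every successor in Z. Z1 = {q0, q4, q5}; fixed.
Sat(AG a) = {q0, q4, q5}
EG (AG a): greatest fixpoint, start Z0 = {q0, q4, q5}, keep only states in Sat with some successor in Z. Already a fixed point.
Sat(EG (AG a)) = {q0, q4, q5}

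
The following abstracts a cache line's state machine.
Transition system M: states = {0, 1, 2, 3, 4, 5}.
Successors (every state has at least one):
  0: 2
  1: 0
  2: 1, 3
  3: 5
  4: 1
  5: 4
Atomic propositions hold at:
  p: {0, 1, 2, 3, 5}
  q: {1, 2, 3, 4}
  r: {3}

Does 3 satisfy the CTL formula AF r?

AF r: least fixpoint, start Z0 = {3}, add states with every successor in Z. Already a fixed point.
Sat(AF r) = {3}
3 ∈ Sat(AF r) = {3}, so the formula holds at 3.

Yes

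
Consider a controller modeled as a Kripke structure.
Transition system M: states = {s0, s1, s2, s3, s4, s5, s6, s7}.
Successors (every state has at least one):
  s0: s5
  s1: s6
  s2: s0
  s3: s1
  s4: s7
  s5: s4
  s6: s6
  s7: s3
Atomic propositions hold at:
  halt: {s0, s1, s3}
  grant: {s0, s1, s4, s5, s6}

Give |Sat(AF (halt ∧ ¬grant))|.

6

Sat(¬grant) = {s2, s3, s7}
Sat(halt ∧ ¬grant) = {s3}
AF (halt ∧ ¬grant): least fixpoint, start Z0 = {s3}, add states with every successor in Z. Z1 = {s3, s7}; Z2 = {s3, s4, s7}; Z3 = {s3, s4, s5, s7}; Z4 = {s0, s3, s4, s5, s7}; Z5 = {s0, s2, s3, s4, s5, s7}; fixed.
Sat(AF (halt ∧ ¬grant)) = {s0, s2, s3, s4, s5, s7}
|Sat(AF (halt ∧ ¬grant))| = |{s0, s2, s3, s4, s5, s7}| = 6.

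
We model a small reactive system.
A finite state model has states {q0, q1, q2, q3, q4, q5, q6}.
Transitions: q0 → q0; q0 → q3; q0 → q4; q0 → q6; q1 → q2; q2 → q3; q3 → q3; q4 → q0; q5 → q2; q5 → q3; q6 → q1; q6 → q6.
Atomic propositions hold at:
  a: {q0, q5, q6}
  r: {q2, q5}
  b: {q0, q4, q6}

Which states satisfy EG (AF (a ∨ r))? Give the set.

{q0, q4, q6}

Sat(a ∨ r) = {q0, q2, q5, q6}
AF (a ∨ r): least fixpoint, start Z0 = {q0, q2, q5, q6}, add states with every successor in Z. Z1 = {q0, q1, q2, q4, q5, q6}; fixed.
Sat(AF (a ∨ r)) = {q0, q1, q2, q4, q5, q6}
EG (AF (a ∨ r)): greatest fixpoint, start Z0 = {q0, q1, q2, q4, q5, q6}, keep only states in Sat with some successor in Z. Z1 = {q0, q1, q4, q5, q6}; Z2 = {q0, q4, q6}; fixed.
Sat(EG (AF (a ∨ r))) = {q0, q4, q6}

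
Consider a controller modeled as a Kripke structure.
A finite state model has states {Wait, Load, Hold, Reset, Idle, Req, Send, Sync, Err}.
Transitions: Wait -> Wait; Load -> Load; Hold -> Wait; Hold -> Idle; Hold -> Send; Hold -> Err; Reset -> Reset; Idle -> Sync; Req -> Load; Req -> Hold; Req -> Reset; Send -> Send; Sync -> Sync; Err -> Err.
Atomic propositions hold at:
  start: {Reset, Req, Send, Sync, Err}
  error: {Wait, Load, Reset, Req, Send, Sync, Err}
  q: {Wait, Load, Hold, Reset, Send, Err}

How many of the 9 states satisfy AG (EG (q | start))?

6

Sat(q | start) = {Wait, Load, Hold, Reset, Req, Send, Sync, Err}
EG (q | start): greatest fixpoint, start Z0 = {Wait, Load, Hold, Reset, Req, Send, Sync, Err}, keep only states in Sat with some successor in Z. Already a fixed point.
Sat(EG (q | start)) = {Wait, Load, Hold, Reset, Req, Send, Sync, Err}
AG (EG (q | start)): greatest fixpoint, start Z0 = {Wait, Load, Hold, Reset, Req, Send, Sync, Err}, keep only states in Sat with every successor in Z. Z1 = {Wait, Load, Reset, Req, Send, Sync, Err}; Z2 = {Wait, Load, Reset, Send, Sync, Err}; fixed.
Sat(AG (EG (q | start))) = {Wait, Load, Reset, Send, Sync, Err}
|Sat(AG (EG (q | start)))| = |{Wait, Load, Reset, Send, Sync, Err}| = 6.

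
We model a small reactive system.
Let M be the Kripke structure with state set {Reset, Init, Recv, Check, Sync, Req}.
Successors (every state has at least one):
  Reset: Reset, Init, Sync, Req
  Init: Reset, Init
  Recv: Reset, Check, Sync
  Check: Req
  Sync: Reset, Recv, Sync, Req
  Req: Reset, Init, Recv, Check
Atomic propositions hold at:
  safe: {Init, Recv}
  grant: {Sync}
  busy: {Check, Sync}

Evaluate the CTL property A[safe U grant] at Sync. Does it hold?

Yes

A[safe U grant]: least fixpoint, start Z0 = Sat(grant) = {Sync}, add states in Sat(safe) with every successor in Z. Already a fixed point.
Sat(A[safe U grant]) = {Sync}
Sync ∈ Sat(A[safe U grant]) = {Sync}, so the formula holds at Sync.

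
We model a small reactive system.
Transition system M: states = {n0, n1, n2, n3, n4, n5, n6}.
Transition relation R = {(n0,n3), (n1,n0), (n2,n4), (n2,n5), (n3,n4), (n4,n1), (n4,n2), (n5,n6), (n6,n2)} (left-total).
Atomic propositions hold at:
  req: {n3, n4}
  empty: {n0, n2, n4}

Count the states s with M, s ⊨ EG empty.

EG empty: greatest fixpoint, start Z0 = {n0, n2, n4}, keep only states in Sat with some successor in Z. Z1 = {n2, n4}; fixed.
Sat(EG empty) = {n2, n4}
|Sat(EG empty)| = |{n2, n4}| = 2.

2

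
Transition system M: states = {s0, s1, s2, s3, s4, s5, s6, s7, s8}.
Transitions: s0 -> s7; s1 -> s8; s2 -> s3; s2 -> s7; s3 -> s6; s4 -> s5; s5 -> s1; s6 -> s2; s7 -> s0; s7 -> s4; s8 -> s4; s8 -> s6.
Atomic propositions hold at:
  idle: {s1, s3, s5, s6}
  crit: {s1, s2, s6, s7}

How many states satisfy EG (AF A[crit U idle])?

A[crit U idle]: least fixpoint, start Z0 = Sat(idle) = {s1, s3, s5, s6}, add states in Sat(crit) with every successor in Z. Already a fixed point.
Sat(A[crit U idle]) = {s1, s3, s5, s6}
AF A[crit U idle]: least fixpoint, start Z0 = {s1, s3, s5, s6}, add states with every successor in Z. Z1 = {s1, s3, s4, s5, s6}; Z2 = {s1, s3, s4, s5, s6, s8}; fixed.
Sat(AF A[crit U idle]) = {s1, s3, s4, s5, s6, s8}
EG (AF A[crit U idle]): greatest fixpoint, start Z0 = {s1, s3, s4, s5, s6, s8}, keep only states in Sat with some successor in Z. Z1 = {s1, s3, s4, s5, s8}; Z2 = {s1, s4, s5, s8}; fixed.
Sat(EG (AF A[crit U idle])) = {s1, s4, s5, s8}
|Sat(EG (AF A[crit U idle]))| = |{s1, s4, s5, s8}| = 4.

4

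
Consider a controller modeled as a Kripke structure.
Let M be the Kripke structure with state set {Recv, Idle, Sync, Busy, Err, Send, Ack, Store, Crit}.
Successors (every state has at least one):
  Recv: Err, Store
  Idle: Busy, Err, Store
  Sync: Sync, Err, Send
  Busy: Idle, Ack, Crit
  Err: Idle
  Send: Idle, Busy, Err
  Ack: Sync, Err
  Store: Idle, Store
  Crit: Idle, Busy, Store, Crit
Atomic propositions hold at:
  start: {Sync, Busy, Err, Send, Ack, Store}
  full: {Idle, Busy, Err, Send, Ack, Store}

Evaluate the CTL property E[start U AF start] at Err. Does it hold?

AF start: least fixpoint, start Z0 = {Sync, Busy, Err, Send, Ack, Store}, add states with every successor in Z. Z1 = {Recv, Idle, Sync, Busy, Err, Send, Ack, Store}; fixed.
Sat(AF start) = {Recv, Idle, Sync, Busy, Err, Send, Ack, Store}
E[start U AF start]: least fixpoint, start Z0 = Sat(AF start) = {Recv, Idle, Sync, Busy, Err, Send, Ack, Store}, add states in Sat(start) with some successor in Z. Already a fixed point.
Sat(E[start U AF start]) = {Recv, Idle, Sync, Busy, Err, Send, Ack, Store}
Err ∈ Sat(E[start U AF start]) = {Recv, Idle, Sync, Busy, Err, Send, Ack, Store}, so the formula holds at Err.

Yes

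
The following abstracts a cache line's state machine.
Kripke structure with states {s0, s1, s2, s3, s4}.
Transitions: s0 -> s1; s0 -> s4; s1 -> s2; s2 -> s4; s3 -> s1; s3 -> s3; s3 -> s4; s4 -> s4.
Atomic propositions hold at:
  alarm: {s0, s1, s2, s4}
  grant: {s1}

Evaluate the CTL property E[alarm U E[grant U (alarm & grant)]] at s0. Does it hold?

Sat(alarm & grant) = {s1}
E[grant U (alarm & grant)]: least fixpoint, start Z0 = Sat((alarm & grant)) = {s1}, add states in Sat(grant) with some successor in Z. Already a fixed point.
Sat(E[grant U (alarm & grant)]) = {s1}
E[alarm U E[grant U (alarm & grant)]]: least fixpoint, start Z0 = Sat(E[grant U (alarm & grant)]) = {s1}, add states in Sat(alarm) with some successor in Z. Z1 = {s0, s1}; fixed.
Sat(E[alarm U E[grant U (alarm & grant)]]) = {s0, s1}
s0 ∈ Sat(E[alarm U E[grant U (alarm & grant)]]) = {s0, s1}, so the formula holds at s0.

Yes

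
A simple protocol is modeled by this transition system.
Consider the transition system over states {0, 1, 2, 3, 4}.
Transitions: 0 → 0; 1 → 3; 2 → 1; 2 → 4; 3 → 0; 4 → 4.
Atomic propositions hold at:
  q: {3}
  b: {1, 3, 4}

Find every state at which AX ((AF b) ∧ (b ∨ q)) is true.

{1, 2, 4}

AF b: least fixpoint, start Z0 = {1, 3, 4}, add states with every successor in Z. Z1 = {1, 2, 3, 4}; fixed.
Sat(AF b) = {1, 2, 3, 4}
Sat(b ∨ q) = {1, 3, 4}
Sat((AF b) ∧ (b ∨ q)) = {1, 3, 4}
Sat(AX ((AF b) ∧ (b ∨ q))) = {s : every successor in {1, 3, 4}} = {1, 2, 4}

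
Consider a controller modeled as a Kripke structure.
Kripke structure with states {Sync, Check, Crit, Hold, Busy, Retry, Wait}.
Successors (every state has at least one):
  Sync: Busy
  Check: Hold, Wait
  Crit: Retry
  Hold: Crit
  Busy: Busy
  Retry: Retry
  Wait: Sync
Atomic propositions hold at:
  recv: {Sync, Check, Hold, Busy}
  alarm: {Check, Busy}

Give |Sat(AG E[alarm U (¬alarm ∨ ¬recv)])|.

Sat(¬alarm) = {Sync, Crit, Hold, Retry, Wait}
Sat(¬recv) = {Crit, Retry, Wait}
Sat(¬alarm ∨ ¬recv) = {Sync, Crit, Hold, Retry, Wait}
E[alarm U (¬alarm ∨ ¬recv)]: least fixpoint, start Z0 = Sat((¬alarm ∨ ¬recv)) = {Sync, Crit, Hold, Retry, Wait}, add states in Sat(alarm) with some successor in Z. Z1 = {Sync, Check, Crit, Hold, Retry, Wait}; fixed.
Sat(E[alarm U (¬alarm ∨ ¬recv)]) = {Sync, Check, Crit, Hold, Retry, Wait}
AG E[alarm U (¬alarm ∨ ¬recv)]: greatest fixpoint, start Z0 = {Sync, Check, Crit, Hold, Retry, Wait}, keep only states in Sat with every successor in Z. Z1 = {Check, Crit, Hold, Retry, Wait}; Z2 = {Check, Crit, Hold, Retry}; Z3 = {Crit, Hold, Retry}; fixed.
Sat(AG E[alarm U (¬alarm ∨ ¬recv)]) = {Crit, Hold, Retry}
|Sat(AG E[alarm U (¬alarm ∨ ¬recv)])| = |{Crit, Hold, Retry}| = 3.

3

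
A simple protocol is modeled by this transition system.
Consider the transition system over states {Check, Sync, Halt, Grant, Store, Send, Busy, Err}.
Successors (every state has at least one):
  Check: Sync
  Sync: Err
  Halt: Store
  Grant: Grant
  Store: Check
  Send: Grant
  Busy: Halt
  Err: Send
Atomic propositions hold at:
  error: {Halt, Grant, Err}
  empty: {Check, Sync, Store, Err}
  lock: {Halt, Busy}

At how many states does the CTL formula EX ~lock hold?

7

Sat(~lock) = {Check, Sync, Grant, Store, Send, Err}
Sat(EX ~lock) = {s : some successor in {Check, Sync, Grant, Store, Send, Err}} = {Check, Sync, Halt, Grant, Store, Send, Err}
|Sat(EX ~lock)| = |{Check, Sync, Halt, Grant, Store, Send, Err}| = 7.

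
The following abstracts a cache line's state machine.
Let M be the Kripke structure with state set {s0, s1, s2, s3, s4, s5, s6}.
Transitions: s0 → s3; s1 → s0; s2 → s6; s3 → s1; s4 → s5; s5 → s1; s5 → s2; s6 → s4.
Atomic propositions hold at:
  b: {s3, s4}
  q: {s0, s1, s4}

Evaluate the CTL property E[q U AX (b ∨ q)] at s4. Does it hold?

Sat(b ∨ q) = {s0, s1, s3, s4}
Sat(AX (b ∨ q)) = {s : every successor in {s0, s1, s3, s4}} = {s0, s1, s3, s6}
E[q U AX (b ∨ q)]: least fixpoint, start Z0 = Sat(AX (b ∨ q)) = {s0, s1, s3, s6}, add states in Sat(q) with some successor in Z. Already a fixed point.
Sat(E[q U AX (b ∨ q)]) = {s0, s1, s3, s6}
s4 ∉ Sat(E[q U AX (b ∨ q)]) = {s0, s1, s3, s6}, so the formula does not hold at s4.

No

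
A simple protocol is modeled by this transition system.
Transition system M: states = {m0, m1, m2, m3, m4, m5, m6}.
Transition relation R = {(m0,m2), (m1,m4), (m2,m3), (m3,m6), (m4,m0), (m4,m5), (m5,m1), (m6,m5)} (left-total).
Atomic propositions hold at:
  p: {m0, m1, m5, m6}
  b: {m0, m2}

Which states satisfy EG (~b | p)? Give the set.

Sat(~b) = {m1, m3, m4, m5, m6}
Sat(~b | p) = {m0, m1, m3, m4, m5, m6}
EG (~b | p): greatest fixpoint, start Z0 = {m0, m1, m3, m4, m5, m6}, keep only states in Sat with some successor in Z. Z1 = {m1, m3, m4, m5, m6}; fixed.
Sat(EG (~b | p)) = {m1, m3, m4, m5, m6}

{m1, m3, m4, m5, m6}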